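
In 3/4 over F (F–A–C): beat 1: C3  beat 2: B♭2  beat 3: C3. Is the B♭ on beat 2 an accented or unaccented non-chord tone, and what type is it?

Unaccented neighbor tone.

The harmony at that moment is F major triad (F, A, C); B♭2 is not a chord tone.
It is approached by step down from C3 and left by step up to C3.
Step away and step back to the same note — a neighbor tone (lower neighbor).
It falls on a weak beat, so it is unaccented.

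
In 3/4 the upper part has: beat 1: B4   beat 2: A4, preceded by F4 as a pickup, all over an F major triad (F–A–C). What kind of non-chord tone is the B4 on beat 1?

Appoggiatura.

The harmony at that moment is F major triad (F, A, C); B4 is not a chord tone.
It is approached by leap up from F4 and left by step down to A4.
Leap in, step out, metrically accented — an appoggiatura.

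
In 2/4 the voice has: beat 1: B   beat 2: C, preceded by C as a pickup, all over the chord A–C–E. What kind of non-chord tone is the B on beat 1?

The harmony at that moment is A minor triad (A, C, E); B is not a chord tone.
It is approached by step down from C and left by step up to C.
Step away and step back to the same note — a neighbor tone (lower neighbor).

Lower neighbor tone.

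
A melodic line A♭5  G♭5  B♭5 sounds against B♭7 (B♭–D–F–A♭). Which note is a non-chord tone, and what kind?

G♭5 is an escape tone.

The harmony at that moment is B♭ dominant seventh chord (B♭, D, F, A♭); G♭5 is not a chord tone.
It is approached by step down from A♭5 and left by leap up to B♭5.
Step in, leap out — an escape tone.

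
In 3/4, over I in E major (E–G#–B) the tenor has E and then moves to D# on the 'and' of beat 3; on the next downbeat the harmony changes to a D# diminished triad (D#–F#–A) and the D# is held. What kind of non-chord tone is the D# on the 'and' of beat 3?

The harmony at that moment is E major triad (E, G#, B); D# is not a chord tone.
It is approached by step down from E and then sustained as the same pitch into the next harmony.
Arriving early and becoming a chord tone when the harmony changes — an anticipation.

Anticipation.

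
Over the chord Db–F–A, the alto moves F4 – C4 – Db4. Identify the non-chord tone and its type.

The harmony at that moment is Db augmented triad (Db, F, A); C4 is not a chord tone.
It is approached by leap down from F4 and left by step up to Db4.
Leap in, step out — an appoggiatura.

C4 is an appoggiatura.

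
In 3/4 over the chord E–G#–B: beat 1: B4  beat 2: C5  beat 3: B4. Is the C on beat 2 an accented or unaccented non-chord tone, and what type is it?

The harmony at that moment is E major triad (E, G#, B); C5 is not a chord tone.
It is approached by step up from B4 and left by step down to B4.
Step away and step back to the same note — a neighbor tone (upper neighbor).
It falls on a weak beat, so it is unaccented.

Unaccented neighbor tone.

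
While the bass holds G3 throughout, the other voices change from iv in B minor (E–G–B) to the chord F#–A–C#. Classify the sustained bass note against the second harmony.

Pedal tone (pedal point).

The harmony at that moment is F# minor triad (F#, A, C#); G3 is not a chord tone.
It is held over (the same pitch as the preceding G3) and then sustained as the same pitch into the next harmony.
Sustained through a change of harmony — a pedal tone.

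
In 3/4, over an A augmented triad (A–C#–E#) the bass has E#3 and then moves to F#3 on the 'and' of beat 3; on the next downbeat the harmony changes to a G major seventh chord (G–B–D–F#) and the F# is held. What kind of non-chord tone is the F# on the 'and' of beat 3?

The harmony at that moment is A augmented triad (A, C#, E#); F#3 is not a chord tone.
It is approached by step up from E#3 and then sustained as the same pitch into the next harmony.
Arriving early and becoming a chord tone when the harmony changes — an anticipation.

Anticipation.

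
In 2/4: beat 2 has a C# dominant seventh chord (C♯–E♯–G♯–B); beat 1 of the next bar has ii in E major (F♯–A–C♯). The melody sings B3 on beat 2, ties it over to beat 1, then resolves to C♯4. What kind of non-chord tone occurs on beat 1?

Retardation.

The harmony at that moment is F♯ minor triad (F♯, A, C♯); B3 is not a chord tone.
It is held over (the same pitch as the preceding B3) and left by step up to C♯4.
Held over from the previous chord and resolving up by step — a retardation.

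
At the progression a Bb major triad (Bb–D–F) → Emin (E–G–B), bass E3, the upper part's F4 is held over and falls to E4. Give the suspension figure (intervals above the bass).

9–8 suspension.

At the second chord the bass is E3. The suspended F4 lies a ninth above the bass; after resolving down by step to E4, the interval above the bass becomes an octave.
Suspension figures are named by those two intervals: 9–8.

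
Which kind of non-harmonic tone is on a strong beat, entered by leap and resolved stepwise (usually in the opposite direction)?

Approach: by leap. Departure: by step. Metric position: strong.
Leap in, step out, in a metrically strong position — an appoggiatura. (It is the mirror image of the escape tone, which steps in and leaps out from a weak position.)

Appoggiatura.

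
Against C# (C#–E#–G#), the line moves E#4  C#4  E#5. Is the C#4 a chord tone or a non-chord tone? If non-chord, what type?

C# major triad contains C#, E#, G#; C# is the root, so it is a chord tone.

Chord tone (the root of C# major triad).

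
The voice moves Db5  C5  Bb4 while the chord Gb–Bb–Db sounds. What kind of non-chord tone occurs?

The harmony at that moment is Gb major triad (Gb, Bb, Db); C5 is not a chord tone.
It is approached by step down from Db5 and left by step down to Bb4.
Step in, step out in the same direction — a passing tone.

C5 is a passing tone.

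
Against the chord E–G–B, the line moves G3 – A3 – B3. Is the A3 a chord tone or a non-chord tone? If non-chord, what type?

Non-chord tone — a passing tone.

The harmony at that moment is E minor triad (E, G, B); A3 is not a chord tone.
It is approached by step up from G3 and left by step up to B3.
Step in, step out in the same direction — a passing tone.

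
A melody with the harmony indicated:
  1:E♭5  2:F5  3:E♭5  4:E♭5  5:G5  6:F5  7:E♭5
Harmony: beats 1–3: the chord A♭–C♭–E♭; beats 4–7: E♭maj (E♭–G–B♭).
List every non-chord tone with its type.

F5 (beat 2) — neighbor tone; F5 (beat 6) — passing tone.

The harmony at that moment is A♭ minor triad (A♭, C♭, E♭); F5 is not a chord tone.
It is approached by step up from E♭5 and left by step down to E♭5.
Step away and step back to the same note — a neighbor tone (upper neighbor).
The harmony at that moment is E♭ major triad (E♭, G, B♭); F5 is not a chord tone.
It is approached by step down from G5 and left by step down to E♭5.
Step in, step out in the same direction — a passing tone.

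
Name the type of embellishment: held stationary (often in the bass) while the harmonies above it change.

Approach: none. Departure: none — a single pitch is sustained while the chords change around it, passing through harmonies that do not contain it.
No melodic motion at all; the dissonance is created entirely by the moving harmonies against the stationary note — a pedal tone (pedal point).

Pedal tone.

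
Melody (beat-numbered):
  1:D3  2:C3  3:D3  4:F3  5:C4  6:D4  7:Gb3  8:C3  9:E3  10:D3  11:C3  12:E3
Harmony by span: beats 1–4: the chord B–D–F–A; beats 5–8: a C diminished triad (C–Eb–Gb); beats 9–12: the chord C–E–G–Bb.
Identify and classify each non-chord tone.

The harmony at that moment is B half-diminished seventh chord (B, D, F, A); C3 is not a chord tone.
It is approached by step down from D3 and left by step up to D3.
Step away and step back to the same note — a neighbor tone (lower neighbor).
The harmony at that moment is C diminished triad (C, Eb, Gb); D4 is not a chord tone.
It is approached by step up from C4 and left by leap down to Gb3.
Step in, leap out — an escape tone.
The harmony at that moment is C dominant seventh chord (C, E, G, Bb); D3 is not a chord tone.
It is approached by step down from E3 and left by step down to C3.
Step in, step out in the same direction — a passing tone.

C3 (beat 2) — neighbor tone; D4 (beat 6) — escape tone; D3 (beat 10) — passing tone.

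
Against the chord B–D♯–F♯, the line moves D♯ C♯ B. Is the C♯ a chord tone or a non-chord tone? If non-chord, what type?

The harmony at that moment is B major triad (B, D♯, F♯); C♯ is not a chord tone.
It is approached by step down from D♯ and left by step down to B.
Step in, step out in the same direction — a passing tone.

Non-chord tone — a passing tone.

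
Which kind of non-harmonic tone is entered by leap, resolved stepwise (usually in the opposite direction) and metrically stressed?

Approach: by leap. Departure: by step. Metric position: strong.
Leap in, step out, in a metrically strong position — an appoggiatura. (It is the mirror image of the escape tone, which steps in and leaps out from a weak position.)

Appoggiatura.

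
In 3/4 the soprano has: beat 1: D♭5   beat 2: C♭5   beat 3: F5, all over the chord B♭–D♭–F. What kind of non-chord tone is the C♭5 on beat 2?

The harmony at that moment is B♭ minor triad (B♭, D♭, F); C♭5 is not a chord tone.
It is approached by step down from D♭5 and left by leap up to F5.
Step in, leap out, on a weak beat — an escape tone.

Escape tone.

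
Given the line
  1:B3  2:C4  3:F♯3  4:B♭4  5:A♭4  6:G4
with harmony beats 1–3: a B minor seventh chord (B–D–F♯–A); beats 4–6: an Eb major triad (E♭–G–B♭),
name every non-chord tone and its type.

C4 (beat 2) — escape tone; A♭4 (beat 5) — passing tone.

The harmony at that moment is B minor seventh chord (B, D, F♯, A); C4 is not a chord tone.
It is approached by step up from B3 and left by leap down to F♯3.
Step in, leap out — an escape tone.
The harmony at that moment is E♭ major triad (E♭, G, B♭); A♭4 is not a chord tone.
It is approached by step down from B♭4 and left by step down to G4.
Step in, step out in the same direction — a passing tone.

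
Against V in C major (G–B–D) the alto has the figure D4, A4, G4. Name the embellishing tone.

The harmony at that moment is G major triad (G, B, D); A4 is not a chord tone.
It is approached by leap up from D4 and left by step down to G4.
Leap in, step out — an appoggiatura.

A4 is an appoggiatura.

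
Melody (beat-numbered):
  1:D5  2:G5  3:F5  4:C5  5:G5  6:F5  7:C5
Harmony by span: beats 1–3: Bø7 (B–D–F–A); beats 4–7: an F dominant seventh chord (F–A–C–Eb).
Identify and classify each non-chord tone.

The harmony at that moment is B half-diminished seventh chord (B, D, F, A); G5 is not a chord tone.
It is approached by leap up from D5 and left by step down to F5.
Leap in, step out — an appoggiatura.
The harmony at that moment is F dominant seventh chord (F, A, C, Eb); G5 is not a chord tone.
It is approached by leap up from C5 and left by step down to F5.
Leap in, step out — an appoggiatura.

G5 (beat 2) — appoggiatura; G5 (beat 5) — appoggiatura.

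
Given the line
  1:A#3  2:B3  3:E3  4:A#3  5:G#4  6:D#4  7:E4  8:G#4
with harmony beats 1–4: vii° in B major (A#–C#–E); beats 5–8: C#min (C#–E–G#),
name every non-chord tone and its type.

The harmony at that moment is A# diminished triad (A#, C#, E); B3 is not a chord tone.
It is approached by step up from A#3 and left by leap down to E3.
Step in, leap out — an escape tone.
The harmony at that moment is C# minor triad (C#, E, G#); D#4 is not a chord tone.
It is approached by leap down from G#4 and left by step up to E4.
Leap in, step out — an appoggiatura.

B3 (beat 2) — escape tone; D#4 (beat 6) — appoggiatura.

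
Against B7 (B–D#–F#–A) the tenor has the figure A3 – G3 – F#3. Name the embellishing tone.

G3 is a passing tone.

The harmony at that moment is B dominant seventh chord (B, D#, F#, A); G3 is not a chord tone.
It is approached by step down from A3 and left by step down to F#3.
Step in, step out in the same direction — a passing tone.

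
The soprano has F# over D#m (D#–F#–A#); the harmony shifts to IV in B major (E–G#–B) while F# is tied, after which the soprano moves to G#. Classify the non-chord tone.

The harmony at that moment is E major triad (E, G#, B); F# is not a chord tone.
It is held over (the same pitch as the preceding F#) and left by step up to G#.
Held over from the previous chord and resolving up by step — a retardation.

F# is a retardation.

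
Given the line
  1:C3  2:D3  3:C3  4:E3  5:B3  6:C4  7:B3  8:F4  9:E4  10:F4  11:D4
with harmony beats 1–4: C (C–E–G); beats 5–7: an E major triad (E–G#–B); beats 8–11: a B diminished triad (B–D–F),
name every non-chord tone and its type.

The harmony at that moment is C major triad (C, E, G); D3 is not a chord tone.
It is approached by step up from C3 and left by step down to C3.
Step away and step back to the same note — a neighbor tone (upper neighbor).
The harmony at that moment is E major triad (E, G#, B); C4 is not a chord tone.
It is approached by step up from B3 and left by step down to B3.
Step away and step back to the same note — a neighbor tone (upper neighbor).
The harmony at that moment is B diminished triad (B, D, F); E4 is not a chord tone.
It is approached by step down from F4 and left by step up to F4.
Step away and step back to the same note — a neighbor tone (lower neighbor).

D3 (beat 2) — neighbor tone; C4 (beat 6) — neighbor tone; E4 (beat 9) — neighbor tone.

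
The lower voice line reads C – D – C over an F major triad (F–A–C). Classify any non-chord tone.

The harmony at that moment is F major triad (F, A, C); D is not a chord tone.
It is approached by step up from C and left by step down to C.
Step away and step back to the same note — a neighbor tone (upper neighbor).

D is a neighbor tone.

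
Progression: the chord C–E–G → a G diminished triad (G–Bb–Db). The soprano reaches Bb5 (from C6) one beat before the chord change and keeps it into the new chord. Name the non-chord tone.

The harmony at that moment is C major triad (C, E, G); Bb5 is not a chord tone.
It is approached by step down from C6 and then sustained as the same pitch into the next harmony.
Arriving early and becoming a chord tone when the harmony changes — an anticipation.

Bb5 is an anticipation.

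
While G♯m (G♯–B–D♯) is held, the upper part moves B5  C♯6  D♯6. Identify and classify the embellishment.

C♯6 is a passing tone.

The harmony at that moment is G♯ minor triad (G♯, B, D♯); C♯6 is not a chord tone.
It is approached by step up from B5 and left by step up to D♯6.
Step in, step out in the same direction — a passing tone.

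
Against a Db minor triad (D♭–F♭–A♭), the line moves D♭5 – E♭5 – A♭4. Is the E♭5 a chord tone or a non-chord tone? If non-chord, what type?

Non-chord tone — an escape tone.

The harmony at that moment is D♭ minor triad (D♭, F♭, A♭); E♭5 is not a chord tone.
It is approached by step up from D♭5 and left by leap down to A♭4.
Step in, leap out — an escape tone.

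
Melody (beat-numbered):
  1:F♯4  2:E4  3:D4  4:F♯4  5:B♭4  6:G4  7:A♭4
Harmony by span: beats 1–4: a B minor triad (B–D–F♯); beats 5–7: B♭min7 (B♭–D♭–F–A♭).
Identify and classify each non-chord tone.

E4 (beat 2) — passing tone; G4 (beat 6) — appoggiatura.

The harmony at that moment is B minor triad (B, D, F♯); E4 is not a chord tone.
It is approached by step down from F♯4 and left by step down to D4.
Step in, step out in the same direction — a passing tone.
The harmony at that moment is B♭ minor seventh chord (B♭, D♭, F, A♭); G4 is not a chord tone.
It is approached by leap down from B♭4 and left by step up to A♭4.
Leap in, step out — an appoggiatura.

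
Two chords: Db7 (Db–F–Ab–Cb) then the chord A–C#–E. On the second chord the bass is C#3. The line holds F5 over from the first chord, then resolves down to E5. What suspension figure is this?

At the second chord the bass is C#3. The suspended F5 lies a fourth above the bass; after resolving down by step to E5, the interval above the bass becomes a third.
Suspension figures are named by those two intervals: 4–3.

4–3 suspension.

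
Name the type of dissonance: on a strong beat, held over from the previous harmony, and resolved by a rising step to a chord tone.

Approach: by preparation — the pitch is first a chord tone, then held (tied or repeated) while the harmony changes under it. Departure: up by step. Metric position: strong.
A prepared dissonance that resolves upward by step — a retardation. (The same figure resolving downward would be a suspension.)

Retardation.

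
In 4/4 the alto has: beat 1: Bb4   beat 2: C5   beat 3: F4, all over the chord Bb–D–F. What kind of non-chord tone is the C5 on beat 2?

The harmony at that moment is Bb major triad (Bb, D, F); C5 is not a chord tone.
It is approached by step up from Bb4 and left by leap down to F4.
Step in, leap out, on a weak beat — an escape tone.

Escape tone.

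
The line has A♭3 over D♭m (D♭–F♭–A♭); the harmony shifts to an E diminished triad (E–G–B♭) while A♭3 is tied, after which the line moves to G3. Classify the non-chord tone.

A♭3 is a suspension.

The harmony at that moment is E diminished triad (E, G, B♭); A♭3 is not a chord tone.
It is held over (the same pitch as the preceding A♭3) and left by step down to G3.
Held over from the previous chord and resolving down by step — a suspension.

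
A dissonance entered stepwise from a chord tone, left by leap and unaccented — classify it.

Approach: by step. Departure: by leap. Metric position: weak.
Step in, leap out, from a weak position — an escape tone (échappée). (It is the mirror image of the appoggiatura, which leaps in and steps out on a strong beat.)

Escape tone.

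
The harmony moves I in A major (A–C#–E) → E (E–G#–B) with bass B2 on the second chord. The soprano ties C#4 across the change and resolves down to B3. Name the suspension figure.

At the second chord the bass is B2. The suspended C#4 lies a ninth above the bass; after resolving down by step to B3, the interval above the bass becomes an octave.
Suspension figures are named by those two intervals: 9–8.

9–8 suspension.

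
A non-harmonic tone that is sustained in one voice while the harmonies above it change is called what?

Pedal tone.

Approach: none. Departure: none — a single pitch is sustained while the chords change around it, passing through harmonies that do not contain it.
No melodic motion at all; the dissonance is created entirely by the moving harmonies against the stationary note — a pedal tone (pedal point).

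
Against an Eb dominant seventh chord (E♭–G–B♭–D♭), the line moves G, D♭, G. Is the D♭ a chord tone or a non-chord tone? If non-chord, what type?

Chord tone (the seventh of Eb dominant seventh chord).

Eb dominant seventh chord contains E♭, G, B♭, D♭; D♭ is the seventh, so it is a chord tone.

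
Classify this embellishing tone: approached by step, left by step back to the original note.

Approach: by step. Departure: by step in the opposite direction, back to the starting pitch.
Stepwise on both sides but reversing to return to the same chord tone — a neighbor tone. (Had it continued onward in the same direction it would be a passing tone instead.)

Neighbor tone.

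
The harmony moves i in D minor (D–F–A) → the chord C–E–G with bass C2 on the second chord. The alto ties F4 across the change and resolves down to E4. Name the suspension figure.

At the second chord the bass is C2. The suspended F4 lies a fourth above the bass; after resolving down by step to E4, the interval above the bass becomes a third.
Suspension figures are named by those two intervals: 4–3.

4–3 suspension.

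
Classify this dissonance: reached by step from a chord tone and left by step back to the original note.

Approach: by step. Departure: by step in the opposite direction, back to the starting pitch.
Stepwise on both sides but reversing to return to the same chord tone — a neighbor tone. (Had it continued onward in the same direction it would be a passing tone instead.)

Neighbor tone.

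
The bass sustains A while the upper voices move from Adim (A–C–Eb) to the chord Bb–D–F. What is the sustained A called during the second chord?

The harmony at that moment is Bb major triad (Bb, D, F); A is not a chord tone.
It is held over (the same pitch as the preceding A) and then sustained as the same pitch into the next harmony.
Sustained through a change of harmony — a pedal tone.

Pedal tone (pedal point).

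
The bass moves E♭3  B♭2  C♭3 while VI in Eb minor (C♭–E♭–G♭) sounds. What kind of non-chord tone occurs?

B♭2 is an appoggiatura.

The harmony at that moment is C♭ major triad (C♭, E♭, G♭); B♭2 is not a chord tone.
It is approached by leap down from E♭3 and left by step up to C♭3.
Leap in, step out — an appoggiatura.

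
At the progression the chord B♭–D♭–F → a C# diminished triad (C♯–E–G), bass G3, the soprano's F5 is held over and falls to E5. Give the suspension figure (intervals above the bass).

At the second chord the bass is G3. The suspended F5 lies a seventh above the bass; after resolving down by step to E5, the interval above the bass becomes a sixth.
Suspension figures are named by those two intervals: 7–6.

7–6 suspension.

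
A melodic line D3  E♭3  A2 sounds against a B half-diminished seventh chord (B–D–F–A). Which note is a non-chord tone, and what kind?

The harmony at that moment is B half-diminished seventh chord (B, D, F, A); E♭3 is not a chord tone.
It is approached by step up from D3 and left by leap down to A2.
Step in, leap out — an escape tone.

E♭3 is an escape tone.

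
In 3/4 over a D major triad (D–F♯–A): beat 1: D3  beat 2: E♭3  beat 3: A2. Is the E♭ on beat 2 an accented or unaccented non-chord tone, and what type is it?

The harmony at that moment is D major triad (D, F♯, A); E♭3 is not a chord tone.
It is approached by step up from D3 and left by leap down to A2.
Step in, leap out — an escape tone.
It falls on a weak beat, so it is unaccented.

Unaccented escape tone.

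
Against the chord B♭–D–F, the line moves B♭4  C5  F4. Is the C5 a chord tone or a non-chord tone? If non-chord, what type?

Non-chord tone — an escape tone.

The harmony at that moment is B♭ major triad (B♭, D, F); C5 is not a chord tone.
It is approached by step up from B♭4 and left by leap down to F4.
Step in, leap out — an escape tone.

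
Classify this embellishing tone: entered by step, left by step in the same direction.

Passing tone.

Approach: by step. Departure: by step, continuing in the same direction.
Stepwise on both sides with no change of direction means the note fills in the space between two different chord tones — a passing tone. (Had it turned back to its starting note it would be a neighbor tone instead.)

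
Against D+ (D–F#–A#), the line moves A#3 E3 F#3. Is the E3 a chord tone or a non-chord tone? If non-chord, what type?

The harmony at that moment is D augmented triad (D, F#, A#); E3 is not a chord tone.
It is approached by leap down from A#3 and left by step up to F#3.
Leap in, step out — an appoggiatura.

Non-chord tone — an appoggiatura.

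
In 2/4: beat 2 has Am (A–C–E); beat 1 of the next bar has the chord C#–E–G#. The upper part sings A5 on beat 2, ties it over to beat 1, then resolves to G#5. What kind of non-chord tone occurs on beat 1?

Suspension.

The harmony at that moment is C# minor triad (C#, E, G#); A5 is not a chord tone.
It is held over (the same pitch as the preceding A5) and left by step down to G#5.
Held over from the previous chord and resolving down by step — a suspension.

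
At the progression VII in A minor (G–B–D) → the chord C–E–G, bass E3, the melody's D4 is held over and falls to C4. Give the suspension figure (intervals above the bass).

At the second chord the bass is E3. The suspended D4 lies a seventh above the bass; after resolving down by step to C4, the interval above the bass becomes a sixth.
Suspension figures are named by those two intervals: 7–6.

7–6 suspension.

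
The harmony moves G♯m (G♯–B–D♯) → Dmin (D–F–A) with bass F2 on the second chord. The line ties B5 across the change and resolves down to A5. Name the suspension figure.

4–3 suspension.

At the second chord the bass is F2. The suspended B5 lies a fourth above the bass; after resolving down by step to A5, the interval above the bass becomes a third.
Suspension figures are named by those two intervals: 4–3.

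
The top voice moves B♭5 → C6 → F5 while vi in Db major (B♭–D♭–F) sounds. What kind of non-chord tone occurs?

C6 is an escape tone.

The harmony at that moment is B♭ minor triad (B♭, D♭, F); C6 is not a chord tone.
It is approached by step up from B♭5 and left by leap down to F5.
Step in, leap out — an escape tone.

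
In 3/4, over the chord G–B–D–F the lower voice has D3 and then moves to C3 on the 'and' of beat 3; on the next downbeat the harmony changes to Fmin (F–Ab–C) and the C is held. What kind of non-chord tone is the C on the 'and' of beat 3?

The harmony at that moment is G dominant seventh chord (G, B, D, F); C3 is not a chord tone.
It is approached by step down from D3 and then sustained as the same pitch into the next harmony.
Arriving early and becoming a chord tone when the harmony changes — an anticipation.

Anticipation.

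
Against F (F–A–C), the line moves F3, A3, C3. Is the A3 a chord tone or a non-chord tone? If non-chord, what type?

Chord tone (the third of F major triad).

F major triad contains F, A, C; A is the third, so it is a chord tone.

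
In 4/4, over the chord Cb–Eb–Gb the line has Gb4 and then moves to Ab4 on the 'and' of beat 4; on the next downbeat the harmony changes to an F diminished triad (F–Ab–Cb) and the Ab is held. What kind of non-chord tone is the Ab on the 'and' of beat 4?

The harmony at that moment is Cb major triad (Cb, Eb, Gb); Ab4 is not a chord tone.
It is approached by step up from Gb4 and then sustained as the same pitch into the next harmony.
Arriving early and becoming a chord tone when the harmony changes — an anticipation.

Anticipation.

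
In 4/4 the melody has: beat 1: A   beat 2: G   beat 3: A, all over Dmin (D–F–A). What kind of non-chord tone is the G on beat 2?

The harmony at that moment is D minor triad (D, F, A); G is not a chord tone.
It is approached by step down from A and left by step up to A.
Step away and step back to the same note — a neighbor tone (lower neighbor).

Lower neighbor tone.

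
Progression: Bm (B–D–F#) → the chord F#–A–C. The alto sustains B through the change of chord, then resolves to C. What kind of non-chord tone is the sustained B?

The harmony at that moment is F# diminished triad (F#, A, C); B is not a chord tone.
It is held over (the same pitch as the preceding B) and left by step up to C.
Held over from the previous chord and resolving up by step — a retardation.

B is a retardation.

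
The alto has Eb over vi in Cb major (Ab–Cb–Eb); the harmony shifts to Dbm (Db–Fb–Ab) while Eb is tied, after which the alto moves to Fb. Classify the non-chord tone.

Eb is a retardation.

The harmony at that moment is Db minor triad (Db, Fb, Ab); Eb is not a chord tone.
It is held over (the same pitch as the preceding Eb) and left by step up to Fb.
Held over from the previous chord and resolving up by step — a retardation.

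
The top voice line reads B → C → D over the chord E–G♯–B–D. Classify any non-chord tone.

C is a passing tone.

The harmony at that moment is E dominant seventh chord (E, G♯, B, D); C is not a chord tone.
It is approached by step up from B and left by step up to D.
Step in, step out in the same direction — a passing tone.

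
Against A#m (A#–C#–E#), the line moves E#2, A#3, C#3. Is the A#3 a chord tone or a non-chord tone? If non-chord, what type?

A# minor triad contains A#, C#, E#; A# is the root, so it is a chord tone.

Chord tone (the root of A# minor triad).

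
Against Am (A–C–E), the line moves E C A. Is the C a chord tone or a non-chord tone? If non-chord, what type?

Chord tone (the third of A minor triad).

A minor triad contains A, C, E; C is the third, so it is a chord tone.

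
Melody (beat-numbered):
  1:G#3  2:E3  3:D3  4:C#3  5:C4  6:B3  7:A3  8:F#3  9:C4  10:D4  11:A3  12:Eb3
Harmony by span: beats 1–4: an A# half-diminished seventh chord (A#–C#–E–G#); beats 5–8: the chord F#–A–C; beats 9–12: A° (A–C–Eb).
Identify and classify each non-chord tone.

D3 (beat 3) — passing tone; B3 (beat 6) — passing tone; D4 (beat 10) — escape tone.

The harmony at that moment is A# half-diminished seventh chord (A#, C#, E, G#); D3 is not a chord tone.
It is approached by step down from E3 and left by step down to C#3.
Step in, step out in the same direction — a passing tone.
The harmony at that moment is F# diminished triad (F#, A, C); B3 is not a chord tone.
It is approached by step down from C4 and left by step down to A3.
Step in, step out in the same direction — a passing tone.
The harmony at that moment is A diminished triad (A, C, Eb); D4 is not a chord tone.
It is approached by step up from C4 and left by leap down to A3.
Step in, leap out — an escape tone.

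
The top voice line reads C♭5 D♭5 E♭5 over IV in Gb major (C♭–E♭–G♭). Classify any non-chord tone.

D♭5 is a passing tone.

The harmony at that moment is C♭ major triad (C♭, E♭, G♭); D♭5 is not a chord tone.
It is approached by step up from C♭5 and left by step up to E♭5.
Step in, step out in the same direction — a passing tone.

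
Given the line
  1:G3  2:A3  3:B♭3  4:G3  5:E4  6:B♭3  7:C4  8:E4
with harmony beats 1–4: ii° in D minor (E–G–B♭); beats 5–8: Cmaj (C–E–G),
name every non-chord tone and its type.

The harmony at that moment is E diminished triad (E, G, B♭); A3 is not a chord tone.
It is approached by step up from G3 and left by step up to B♭3.
Step in, step out in the same direction — a passing tone.
The harmony at that moment is C major triad (C, E, G); B♭3 is not a chord tone.
It is approached by leap down from E4 and left by step up to C4.
Leap in, step out — an appoggiatura.

A3 (beat 2) — passing tone; B♭3 (beat 6) — appoggiatura.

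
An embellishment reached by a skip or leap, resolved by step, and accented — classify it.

Appoggiatura.

Approach: by leap. Departure: by step. Metric position: strong.
Leap in, step out, in a metrically strong position — an appoggiatura. (It is the mirror image of the escape tone, which steps in and leaps out from a weak position.)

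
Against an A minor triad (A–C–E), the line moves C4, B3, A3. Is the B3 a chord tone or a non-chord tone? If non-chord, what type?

Non-chord tone — a passing tone.

The harmony at that moment is A minor triad (A, C, E); B3 is not a chord tone.
It is approached by step down from C4 and left by step down to A3.
Step in, step out in the same direction — a passing tone.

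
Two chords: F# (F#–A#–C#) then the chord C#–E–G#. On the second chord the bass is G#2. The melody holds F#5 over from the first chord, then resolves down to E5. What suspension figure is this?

7–6 suspension.

At the second chord the bass is G#2. The suspended F#5 lies a seventh above the bass; after resolving down by step to E5, the interval above the bass becomes a sixth.
Suspension figures are named by those two intervals: 7–6.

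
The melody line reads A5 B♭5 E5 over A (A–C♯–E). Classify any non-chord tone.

B♭5 is an escape tone.

The harmony at that moment is A major triad (A, C♯, E); B♭5 is not a chord tone.
It is approached by step up from A5 and left by leap down to E5.
Step in, leap out — an escape tone.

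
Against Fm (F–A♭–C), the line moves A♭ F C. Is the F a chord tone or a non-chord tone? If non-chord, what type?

Chord tone (the root of F minor triad).

F minor triad contains F, A♭, C; F is the root, so it is a chord tone.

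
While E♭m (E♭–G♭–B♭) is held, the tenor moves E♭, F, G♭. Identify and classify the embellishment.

F is a passing tone.

The harmony at that moment is E♭ minor triad (E♭, G♭, B♭); F is not a chord tone.
It is approached by step up from E♭ and left by step up to G♭.
Step in, step out in the same direction — a passing tone.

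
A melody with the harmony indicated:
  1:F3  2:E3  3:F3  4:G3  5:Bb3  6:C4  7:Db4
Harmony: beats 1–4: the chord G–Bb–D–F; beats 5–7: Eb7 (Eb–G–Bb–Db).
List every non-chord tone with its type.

The harmony at that moment is G minor seventh chord (G, Bb, D, F); E3 is not a chord tone.
It is approached by step down from F3 and left by step up to F3.
Step away and step back to the same note — a neighbor tone (lower neighbor).
The harmony at that moment is Eb dominant seventh chord (Eb, G, Bb, Db); C4 is not a chord tone.
It is approached by step up from Bb3 and left by step up to Db4.
Step in, step out in the same direction — a passing tone.

E3 (beat 2) — neighbor tone; C4 (beat 6) — passing tone.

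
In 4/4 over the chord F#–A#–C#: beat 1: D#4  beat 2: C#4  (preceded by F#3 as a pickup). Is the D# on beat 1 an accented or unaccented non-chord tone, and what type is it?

Accented appoggiatura.

The harmony at that moment is F# major triad (F#, A#, C#); D#4 is not a chord tone.
It is approached by leap up from F#3 and left by step down to C#4.
Leap in, step out — an appoggiatura.
It falls on the downbeat, so it is accented.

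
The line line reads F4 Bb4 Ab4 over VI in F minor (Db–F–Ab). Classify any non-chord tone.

The harmony at that moment is Db major triad (Db, F, Ab); Bb4 is not a chord tone.
It is approached by leap up from F4 and left by step down to Ab4.
Leap in, step out — an appoggiatura.

Bb4 is an appoggiatura.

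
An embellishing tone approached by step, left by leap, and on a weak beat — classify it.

Approach: by step. Departure: by leap. Metric position: weak.
Step in, leap out, from a weak position — an escape tone (échappée). (It is the mirror image of the appoggiatura, which leaps in and steps out on a strong beat.)

Escape tone.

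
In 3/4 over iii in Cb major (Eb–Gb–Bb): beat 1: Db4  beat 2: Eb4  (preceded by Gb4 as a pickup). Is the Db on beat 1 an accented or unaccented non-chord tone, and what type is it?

The harmony at that moment is Eb minor triad (Eb, Gb, Bb); Db4 is not a chord tone.
It is approached by leap down from Gb4 and left by step up to Eb4.
Leap in, step out — an appoggiatura.
It falls on the downbeat, so it is accented.

Accented appoggiatura.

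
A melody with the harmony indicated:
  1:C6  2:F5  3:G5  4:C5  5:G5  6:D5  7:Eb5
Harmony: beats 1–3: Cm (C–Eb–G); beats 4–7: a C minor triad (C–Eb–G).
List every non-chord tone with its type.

The harmony at that moment is C minor triad (C, Eb, G); F5 is not a chord tone.
It is approached by leap down from C6 and left by step up to G5.
Leap in, step out — an appoggiatura.
The harmony at that moment is C minor triad (C, Eb, G); D5 is not a chord tone.
It is approached by leap down from G5 and left by step up to Eb5.
Leap in, step out — an appoggiatura.

F5 (beat 2) — appoggiatura; D5 (beat 6) — appoggiatura.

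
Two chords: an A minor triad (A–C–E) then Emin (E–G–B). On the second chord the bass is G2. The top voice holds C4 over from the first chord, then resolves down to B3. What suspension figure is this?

4–3 suspension.

At the second chord the bass is G2. The suspended C4 lies a fourth above the bass; after resolving down by step to B3, the interval above the bass becomes a third.
Suspension figures are named by those two intervals: 4–3.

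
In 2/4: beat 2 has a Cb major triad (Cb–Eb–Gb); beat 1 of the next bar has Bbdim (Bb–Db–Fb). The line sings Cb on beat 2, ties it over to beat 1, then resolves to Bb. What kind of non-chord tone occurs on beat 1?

Suspension.

The harmony at that moment is Bb diminished triad (Bb, Db, Fb); Cb is not a chord tone.
It is held over (the same pitch as the preceding Cb) and left by step down to Bb.
Held over from the previous chord and resolving down by step — a suspension.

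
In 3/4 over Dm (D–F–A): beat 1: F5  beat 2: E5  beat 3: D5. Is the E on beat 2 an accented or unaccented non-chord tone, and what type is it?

Unaccented passing tone.

The harmony at that moment is D minor triad (D, F, A); E5 is not a chord tone.
It is approached by step down from F5 and left by step down to D5.
Step in, step out in the same direction — a passing tone.
It falls on a weak beat, so it is unaccented.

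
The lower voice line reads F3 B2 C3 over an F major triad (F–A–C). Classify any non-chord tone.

B2 is an appoggiatura.

The harmony at that moment is F major triad (F, A, C); B2 is not a chord tone.
It is approached by leap down from F3 and left by step up to C3.
Leap in, step out — an appoggiatura.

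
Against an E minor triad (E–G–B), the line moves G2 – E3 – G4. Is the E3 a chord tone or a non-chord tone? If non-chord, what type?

Chord tone (the root of E minor triad).

E minor triad contains E, G, B; E is the root, so it is a chord tone.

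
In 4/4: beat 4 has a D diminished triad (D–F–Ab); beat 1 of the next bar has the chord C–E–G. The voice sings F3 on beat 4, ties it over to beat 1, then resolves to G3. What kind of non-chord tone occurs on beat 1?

The harmony at that moment is C major triad (C, E, G); F3 is not a chord tone.
It is held over (the same pitch as the preceding F3) and left by step up to G3.
Held over from the previous chord and resolving up by step — a retardation.

Retardation.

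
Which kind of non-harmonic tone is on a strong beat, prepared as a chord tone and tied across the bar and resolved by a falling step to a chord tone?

Suspension.

Approach: by preparation — the pitch is first a chord tone, then held (tied or repeated) while the harmony changes under it. Departure: down by step. Metric position: strong.
A prepared dissonance that resolves downward by step — a suspension. (The same figure resolving upward would be a retardation.)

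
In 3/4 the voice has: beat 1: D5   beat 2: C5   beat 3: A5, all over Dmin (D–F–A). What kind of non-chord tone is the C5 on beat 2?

Escape tone.

The harmony at that moment is D minor triad (D, F, A); C5 is not a chord tone.
It is approached by step down from D5 and left by leap up to A5.
Step in, leap out, on a weak beat — an escape tone.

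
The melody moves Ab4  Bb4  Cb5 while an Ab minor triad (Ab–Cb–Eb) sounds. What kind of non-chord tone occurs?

The harmony at that moment is Ab minor triad (Ab, Cb, Eb); Bb4 is not a chord tone.
It is approached by step up from Ab4 and left by step up to Cb5.
Step in, step out in the same direction — a passing tone.

Bb4 is a passing tone.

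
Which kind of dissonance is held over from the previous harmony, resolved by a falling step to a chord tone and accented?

Approach: by preparation — the pitch is first a chord tone, then held (tied or repeated) while the harmony changes under it. Departure: down by step. Metric position: strong.
A prepared dissonance that resolves downward by step — a suspension. (The same figure resolving upward would be a retardation.)

Suspension.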